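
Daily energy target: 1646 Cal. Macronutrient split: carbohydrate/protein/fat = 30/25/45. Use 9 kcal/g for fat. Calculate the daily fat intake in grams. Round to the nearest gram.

82 g/day

Fat energy = 45% × 1646 = 740.7 kcal.
At 9 kcal/g: 740.7 ÷ 9 = 82.3 g.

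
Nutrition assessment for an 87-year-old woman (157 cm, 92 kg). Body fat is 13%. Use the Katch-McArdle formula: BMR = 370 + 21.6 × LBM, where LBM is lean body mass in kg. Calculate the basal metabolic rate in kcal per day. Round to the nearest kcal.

2099 kcal per day

LBM = 92 × (1 − 0.13) = 80.04 kg. Katch-McArdle: BMR = 370 + 21.6 × 80.04 = 2098.864 kcal/day.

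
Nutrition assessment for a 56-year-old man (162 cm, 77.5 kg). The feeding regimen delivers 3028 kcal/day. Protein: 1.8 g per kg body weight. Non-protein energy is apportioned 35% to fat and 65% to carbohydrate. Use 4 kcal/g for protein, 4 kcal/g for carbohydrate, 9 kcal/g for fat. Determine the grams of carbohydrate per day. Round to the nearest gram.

Protein = 1.8 × 77.5 = 139.5 g → 139.5 × 4 = 558 kcal.
Non-protein calories = 3028 − 558 = 2470 kcal.
Fat: 35% × 2470 = 864.5 kcal; carbohydrate: 1605.5 kcal.
Carbohydrate: 1605.5 kcal ÷ 4 kcal/g = 401.375 g.

401 g/day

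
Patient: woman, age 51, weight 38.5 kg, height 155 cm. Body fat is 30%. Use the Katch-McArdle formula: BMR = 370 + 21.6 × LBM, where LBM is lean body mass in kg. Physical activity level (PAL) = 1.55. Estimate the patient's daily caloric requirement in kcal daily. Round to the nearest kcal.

LBM = 38.5 × (1 − 0.3) = 26.95 kg. Katch-McArdle: BMR = 370 + 21.6 × 26.95 = 952.12 kcal/day.
TEE = BMR × activity factor = 952.12 × 1.55 = 1475.786 kcal/day.

1476 kcal daily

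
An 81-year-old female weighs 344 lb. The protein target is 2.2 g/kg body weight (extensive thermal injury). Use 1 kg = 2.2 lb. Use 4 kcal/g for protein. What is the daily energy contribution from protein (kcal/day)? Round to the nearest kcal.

Weight in kg = 344 ÷ 2.2 = 156.3636 kg.
Protein = 2.2 g/kg × 156.3636 kg = 344 g/day.
Protein energy = 344 g × 4 kcal/g = 1376 kcal/day.

1376 kcal/day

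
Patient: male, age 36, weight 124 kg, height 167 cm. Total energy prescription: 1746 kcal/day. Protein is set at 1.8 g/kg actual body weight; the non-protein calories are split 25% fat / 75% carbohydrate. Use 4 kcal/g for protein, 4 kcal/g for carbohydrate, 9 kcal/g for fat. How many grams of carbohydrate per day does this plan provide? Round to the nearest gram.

160 g/day

Protein = 1.8 × 124 = 223.2 g → 223.2 × 4 = 892.8 kcal.
Non-protein calories = 1746 − 892.8 = 853.2 kcal.
Fat: 25% × 853.2 = 213.3 kcal; carbohydrate: 639.9 kcal.
Carbohydrate: 639.9 kcal ÷ 4 kcal/g = 159.975 g.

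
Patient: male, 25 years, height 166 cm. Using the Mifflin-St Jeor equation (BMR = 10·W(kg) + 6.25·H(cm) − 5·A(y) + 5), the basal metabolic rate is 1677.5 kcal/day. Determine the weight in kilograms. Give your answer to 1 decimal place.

76.0 kg

1677.5 = 10·W + 6.25(166) − 5(25) + 5
10·W = 1677.5 − 917.5 = 760, so W = 76 kg.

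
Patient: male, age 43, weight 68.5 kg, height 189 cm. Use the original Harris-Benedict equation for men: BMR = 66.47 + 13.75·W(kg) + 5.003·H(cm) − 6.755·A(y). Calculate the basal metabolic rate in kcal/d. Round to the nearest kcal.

Harris-Benedict: BMR = 66.47 + 13.75(68.5) + 5.003(189) − 6.755(43) = 1663.447 kcal/day.

1663 kcal/d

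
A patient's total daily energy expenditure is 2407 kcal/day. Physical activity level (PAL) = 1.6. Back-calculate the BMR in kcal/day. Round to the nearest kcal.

1504 kcal/day

BMR = TEE ÷ activity factor = 2407 ÷ 1.6 = 1504.375 kcal/day.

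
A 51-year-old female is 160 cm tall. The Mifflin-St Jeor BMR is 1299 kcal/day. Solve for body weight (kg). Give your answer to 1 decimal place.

1299 = 10·W + 6.25(160) − 5(51) − 161
10·W = 1299 − 584 = 715, so W = 71.5 kg.

71.5 kg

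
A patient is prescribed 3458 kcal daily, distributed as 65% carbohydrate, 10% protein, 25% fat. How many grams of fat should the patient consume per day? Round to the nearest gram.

96 g/day

Fat energy = 25% × 3458 = 864.5 kcal.
At 9 kcal/g: 864.5 ÷ 9 = 96.0556 g.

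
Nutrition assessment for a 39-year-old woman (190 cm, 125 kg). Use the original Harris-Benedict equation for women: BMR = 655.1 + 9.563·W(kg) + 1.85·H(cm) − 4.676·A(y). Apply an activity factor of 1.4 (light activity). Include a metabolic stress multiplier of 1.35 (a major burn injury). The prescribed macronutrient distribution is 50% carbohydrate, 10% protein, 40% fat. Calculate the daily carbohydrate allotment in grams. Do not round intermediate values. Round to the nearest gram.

Harris-Benedict: BMR = 655.1 + 9.563(125) + 1.85(190) − 4.676(39) = 2019.611 kcal/day.
TEE = 2019.611 × 1.4 = 2827.4554 kcal/day.
With stress factor 1.35: 2827.4554 × 1.35 = 3817.0648 kcal/day.
Carbohydrate energy = 50% × 3817.0648 = 1908.5324 kcal.
Carbohydrate = 1908.5324 ÷ 4 kcal/g = 477.1331 g.

477 g/day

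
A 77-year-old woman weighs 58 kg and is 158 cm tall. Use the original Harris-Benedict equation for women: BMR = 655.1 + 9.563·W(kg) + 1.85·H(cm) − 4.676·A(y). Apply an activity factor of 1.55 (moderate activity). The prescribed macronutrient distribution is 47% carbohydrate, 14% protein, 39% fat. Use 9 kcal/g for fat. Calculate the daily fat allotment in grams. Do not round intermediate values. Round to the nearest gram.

Harris-Benedict: BMR = 655.1 + 9.563(58) + 1.85(158) − 4.676(77) = 1142.002 kcal/day.
TEE = 1142.002 × 1.55 = 1770.1031 kcal/day.
Fat energy = 39% × 1770.1031 = 690.3402 kcal.
Fat = 690.3402 ÷ 9 kcal/g = 76.7045 g.

77 g/day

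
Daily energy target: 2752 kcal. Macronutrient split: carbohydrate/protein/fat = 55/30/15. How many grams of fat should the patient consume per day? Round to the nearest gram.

46 g/day

Fat energy = 15% × 2752 = 412.8 kcal.
At 9 kcal/g: 412.8 ÷ 9 = 45.8667 g.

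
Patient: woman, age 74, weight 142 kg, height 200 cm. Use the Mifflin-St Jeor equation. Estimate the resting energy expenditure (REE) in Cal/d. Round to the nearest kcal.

Mifflin-St Jeor (female): BMR = 10(142) + 6.25(200) − 5(74) − 161 = 1420 + 1250 − 370 − 161 = 2139 kcal/day.

2139 Cal/d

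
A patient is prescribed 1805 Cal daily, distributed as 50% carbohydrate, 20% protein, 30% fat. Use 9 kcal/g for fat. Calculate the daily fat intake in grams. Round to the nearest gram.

60 g/day

Fat energy = 30% × 1805 = 541.5 kcal.
At 9 kcal/g: 541.5 ÷ 9 = 60.1667 g.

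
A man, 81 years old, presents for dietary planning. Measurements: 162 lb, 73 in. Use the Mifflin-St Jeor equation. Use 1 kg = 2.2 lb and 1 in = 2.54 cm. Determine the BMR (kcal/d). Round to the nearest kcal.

Convert to metric: weight = 162 ÷ 2.2 = 73.6364 kg; height = 73 × 2.54 = 185.42 cm.
Mifflin-St Jeor (male): BMR = 10(73.6364) + 6.25(185.42) − 5(81) + 5 = 736.3636 + 1158.875 − 405 + 5 = 1495.2386 kcal/day.

1495 kcal/d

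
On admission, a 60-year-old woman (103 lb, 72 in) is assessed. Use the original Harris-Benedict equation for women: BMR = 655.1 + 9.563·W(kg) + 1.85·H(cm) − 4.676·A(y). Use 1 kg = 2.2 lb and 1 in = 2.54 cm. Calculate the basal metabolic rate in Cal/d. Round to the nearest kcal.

1161 Cal/d

Convert to metric: weight = 103 ÷ 2.2 = 46.8182 kg; height = 72 × 2.54 = 182.88 cm.
Harris-Benedict: BMR = 655.1 + 9.563(46.8182) + 1.85(182.88) − 4.676(60) = 1160.5903 kcal/day.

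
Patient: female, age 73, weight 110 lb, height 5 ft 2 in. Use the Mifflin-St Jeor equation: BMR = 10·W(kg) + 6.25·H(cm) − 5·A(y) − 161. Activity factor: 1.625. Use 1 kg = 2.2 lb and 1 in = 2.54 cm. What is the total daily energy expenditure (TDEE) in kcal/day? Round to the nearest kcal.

1557 kcal/day

Convert to metric: weight = 110 ÷ 2.2 = 50 kg; height = (5×12 + 2) × 2.54 = 62 × 2.54 = 157.48 cm.
Mifflin-St Jeor (female): BMR = 10(50) + 6.25(157.48) − 5(73) − 161 = 500 + 984.25 − 365 − 161 = 958.25 kcal/day.
TEE = BMR × activity factor = 958.25 × 1.625 = 1557.1563 kcal/day.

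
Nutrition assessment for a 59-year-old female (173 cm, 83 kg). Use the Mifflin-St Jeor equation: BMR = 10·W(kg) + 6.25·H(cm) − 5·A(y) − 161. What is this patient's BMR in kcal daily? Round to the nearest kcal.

Mifflin-St Jeor (female): BMR = 10(83) + 6.25(173) − 5(59) − 161 = 830 + 1081.25 − 295 − 161 = 1455.25 kcal/day.

1455 kcal daily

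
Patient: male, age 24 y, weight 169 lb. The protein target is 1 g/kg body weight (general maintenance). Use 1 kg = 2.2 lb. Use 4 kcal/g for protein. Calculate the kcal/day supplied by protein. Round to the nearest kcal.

Weight in kg = 169 ÷ 2.2 = 76.8182 kg.
Protein = 1 g/kg × 76.8182 kg = 76.8182 g/day.
Protein energy = 76.8182 g × 4 kcal/g = 307.2727 kcal/day.

307 kcal/day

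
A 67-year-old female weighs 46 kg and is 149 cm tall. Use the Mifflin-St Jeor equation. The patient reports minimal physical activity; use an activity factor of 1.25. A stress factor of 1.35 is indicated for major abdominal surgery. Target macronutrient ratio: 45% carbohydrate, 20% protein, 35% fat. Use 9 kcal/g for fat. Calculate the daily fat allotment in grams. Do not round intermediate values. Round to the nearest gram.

59 g/day

Mifflin-St Jeor (female): BMR = 10(46) + 6.25(149) − 5(67) − 161 = 460 + 931.25 − 335 − 161 = 895.25 kcal/day.
TEE = 895.25 × 1.25 = 1119.0625 kcal/day.
With stress factor 1.35: 1119.0625 × 1.35 = 1510.7344 kcal/day.
Fat energy = 35% × 1510.7344 = 528.757 kcal.
Fat = 528.757 ÷ 9 kcal/g = 58.7508 g.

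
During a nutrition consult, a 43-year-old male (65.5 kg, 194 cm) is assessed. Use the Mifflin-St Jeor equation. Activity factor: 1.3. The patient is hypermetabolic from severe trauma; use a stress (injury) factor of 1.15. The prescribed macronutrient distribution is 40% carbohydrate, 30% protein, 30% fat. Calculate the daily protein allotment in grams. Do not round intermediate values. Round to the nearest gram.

186 g/day

Mifflin-St Jeor (male): BMR = 10(65.5) + 6.25(194) − 5(43) + 5 = 655 + 1212.5 − 215 + 5 = 1657.5 kcal/day.
TEE = 1657.5 × 1.3 = 2154.75 kcal/day.
With stress factor 1.15: 2154.75 × 1.15 = 2477.9625 kcal/day.
Protein energy = 30% × 2477.9625 = 743.3888 kcal.
Protein = 743.3888 ÷ 4 kcal/g = 185.8472 g.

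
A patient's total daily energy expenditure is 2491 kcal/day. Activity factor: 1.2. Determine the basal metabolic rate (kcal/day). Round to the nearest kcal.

BMR = TEE ÷ activity factor = 2491 ÷ 1.2 = 2075.8333 kcal/day.

2076 kcal/day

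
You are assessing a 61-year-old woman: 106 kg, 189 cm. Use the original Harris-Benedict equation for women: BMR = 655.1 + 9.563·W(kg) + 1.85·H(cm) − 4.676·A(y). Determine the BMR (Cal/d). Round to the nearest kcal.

Harris-Benedict: BMR = 655.1 + 9.563(106) + 1.85(189) − 4.676(61) = 1733.192 kcal/day.

1733 Cal/d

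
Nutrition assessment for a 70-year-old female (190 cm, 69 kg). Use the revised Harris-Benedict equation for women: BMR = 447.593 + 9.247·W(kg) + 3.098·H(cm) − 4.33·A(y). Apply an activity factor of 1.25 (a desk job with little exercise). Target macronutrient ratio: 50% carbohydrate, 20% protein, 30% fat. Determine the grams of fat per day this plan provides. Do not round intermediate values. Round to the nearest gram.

57 g/day

Harris-Benedict: BMR = 447.593 + 9.247(69) + 3.098(190) − 4.33(70) = 1371.156 kcal/day.
TEE = 1371.156 × 1.25 = 1713.945 kcal/day.
Fat energy = 30% × 1713.945 = 514.1835 kcal.
Fat = 514.1835 ÷ 9 kcal/g = 57.1315 g.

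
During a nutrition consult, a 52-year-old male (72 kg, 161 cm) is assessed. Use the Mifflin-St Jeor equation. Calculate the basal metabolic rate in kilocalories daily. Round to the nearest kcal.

Mifflin-St Jeor (male): BMR = 10(72) + 6.25(161) − 5(52) + 5 = 720 + 1006.25 − 260 + 5 = 1471.25 kcal/day.

1471 kilocalories daily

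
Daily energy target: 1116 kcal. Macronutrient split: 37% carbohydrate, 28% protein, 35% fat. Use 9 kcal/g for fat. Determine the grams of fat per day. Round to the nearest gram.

Fat energy = 35% × 1116 = 390.6 kcal.
At 9 kcal/g: 390.6 ÷ 9 = 43.4 g.

43 g/day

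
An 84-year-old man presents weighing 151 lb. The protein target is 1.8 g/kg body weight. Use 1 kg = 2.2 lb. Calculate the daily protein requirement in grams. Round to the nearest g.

Weight in kg = 151 ÷ 2.2 = 68.6364 kg.
Protein = 1.8 g/kg × 68.6364 kg = 123.5455 g/day.

124 g/day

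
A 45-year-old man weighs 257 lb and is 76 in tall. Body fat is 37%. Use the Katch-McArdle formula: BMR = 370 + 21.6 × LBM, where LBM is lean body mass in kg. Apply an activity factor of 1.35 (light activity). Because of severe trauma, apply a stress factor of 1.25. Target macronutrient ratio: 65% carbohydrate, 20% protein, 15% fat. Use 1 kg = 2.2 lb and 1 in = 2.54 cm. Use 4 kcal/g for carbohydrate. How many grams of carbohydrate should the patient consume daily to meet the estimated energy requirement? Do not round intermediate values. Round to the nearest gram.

Convert to metric: weight = 257 ÷ 2.2 = 116.8182 kg; height = 76 × 2.54 = 193.04 cm.
LBM = 116.8182 × (1 − 0.37) = 73.5955 kg. Katch-McArdle: BMR = 370 + 21.6 × 73.5955 = 1959.6618 kcal/day.
TEE = 1959.6618 × 1.35 = 2645.5435 kcal/day.
With stress factor 1.25: 2645.5435 × 1.25 = 3306.9293 kcal/day.
Carbohydrate energy = 65% × 3306.9293 = 2149.5041 kcal.
Carbohydrate = 2149.5041 ÷ 4 kcal/g = 537.376 g.

537 g/day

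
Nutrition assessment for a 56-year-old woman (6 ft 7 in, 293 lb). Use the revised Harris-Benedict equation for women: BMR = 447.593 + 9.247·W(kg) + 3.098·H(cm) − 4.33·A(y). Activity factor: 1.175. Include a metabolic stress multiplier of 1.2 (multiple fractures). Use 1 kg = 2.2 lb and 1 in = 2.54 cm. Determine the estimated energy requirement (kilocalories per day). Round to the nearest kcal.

Convert to metric: weight = 293 ÷ 2.2 = 133.1818 kg; height = (6×12 + 7) × 2.54 = 79 × 2.54 = 200.66 cm.
Harris-Benedict: BMR = 447.593 + 9.247(133.1818) + 3.098(200.66) − 4.33(56) = 2058.29 kcal/day.
TEE = BMR × activity factor = 2058.29 × 1.175 = 2418.4907 kcal/day.
Apply stress factor: 2418.4907 × 1.2 = 2902.1888 kcal/day.

2902 kilocalories per day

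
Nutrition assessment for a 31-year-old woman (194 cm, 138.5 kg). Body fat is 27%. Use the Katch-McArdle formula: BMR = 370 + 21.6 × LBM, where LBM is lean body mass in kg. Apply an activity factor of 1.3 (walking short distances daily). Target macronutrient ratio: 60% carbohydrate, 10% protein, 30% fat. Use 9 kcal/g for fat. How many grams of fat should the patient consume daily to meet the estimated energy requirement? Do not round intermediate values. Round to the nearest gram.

LBM = 138.5 × (1 − 0.27) = 101.105 kg. Katch-McArdle: BMR = 370 + 21.6 × 101.105 = 2553.868 kcal/day.
TEE = 2553.868 × 1.3 = 3320.0284 kcal/day.
Fat energy = 30% × 3320.0284 = 996.0085 kcal.
Fat = 996.0085 ÷ 9 kcal/g = 110.6676 g.

111 g/day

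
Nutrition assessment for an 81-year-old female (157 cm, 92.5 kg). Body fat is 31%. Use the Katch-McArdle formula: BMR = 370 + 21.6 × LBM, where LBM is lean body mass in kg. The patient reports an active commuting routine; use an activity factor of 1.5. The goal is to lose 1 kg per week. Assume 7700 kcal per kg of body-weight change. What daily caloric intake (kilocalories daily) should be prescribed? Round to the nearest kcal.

1523 kilocalories daily

LBM = 92.5 × (1 − 0.31) = 63.825 kg. Katch-McArdle: BMR = 370 + 21.6 × 63.825 = 1748.62 kcal/day.
TEE = 1748.62 × 1.5 = 2622.93 kcal/day.
Required daily deficit = 1 × 7700 ÷ 7 = 1100 kcal/day.
Target intake = 2622.93 − 1100 = 1522.93 kcal/day.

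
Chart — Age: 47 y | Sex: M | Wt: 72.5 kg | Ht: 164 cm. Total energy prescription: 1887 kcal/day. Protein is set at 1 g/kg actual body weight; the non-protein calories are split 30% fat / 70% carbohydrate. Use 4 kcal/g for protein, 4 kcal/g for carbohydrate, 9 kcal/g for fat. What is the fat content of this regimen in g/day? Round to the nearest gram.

53 g/day

Protein = 1 × 72.5 = 72.5 g → 72.5 × 4 = 290 kcal.
Non-protein calories = 1887 − 290 = 1597 kcal.
Fat: 30% × 1597 = 479.1 kcal; carbohydrate: 1117.9 kcal.
Fat: 479.1 kcal ÷ 9 kcal/g = 53.2333 g.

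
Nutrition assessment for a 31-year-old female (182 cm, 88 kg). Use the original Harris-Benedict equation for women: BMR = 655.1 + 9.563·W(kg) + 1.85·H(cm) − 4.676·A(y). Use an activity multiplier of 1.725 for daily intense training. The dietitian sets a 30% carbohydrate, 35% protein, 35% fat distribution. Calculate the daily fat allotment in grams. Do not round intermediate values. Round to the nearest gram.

Harris-Benedict: BMR = 655.1 + 9.563(88) + 1.85(182) − 4.676(31) = 1688.388 kcal/day.
TEE = 1688.388 × 1.725 = 2912.4693 kcal/day.
Fat energy = 35% × 2912.4693 = 1019.3643 kcal.
Fat = 1019.3643 ÷ 9 kcal/g = 113.2627 g.

113 g/day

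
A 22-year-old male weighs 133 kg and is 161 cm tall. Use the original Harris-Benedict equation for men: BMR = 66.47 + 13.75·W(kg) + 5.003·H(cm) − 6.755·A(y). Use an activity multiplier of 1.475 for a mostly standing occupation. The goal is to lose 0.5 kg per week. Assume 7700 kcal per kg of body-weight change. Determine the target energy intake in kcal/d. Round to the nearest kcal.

3214 kcal/d

Harris-Benedict: BMR = 66.47 + 13.75(133) + 5.003(161) − 6.755(22) = 2552.093 kcal/day.
TEE = 2552.093 × 1.475 = 3764.3372 kcal/day.
Required daily deficit = 0.5 × 7700 ÷ 7 = 550 kcal/day.
Target intake = 3764.3372 − 550 = 3214.3372 kcal/day.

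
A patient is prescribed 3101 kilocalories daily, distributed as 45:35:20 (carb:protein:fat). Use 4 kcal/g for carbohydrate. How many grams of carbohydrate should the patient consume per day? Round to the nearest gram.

Carbohydrate energy = 45% × 3101 = 1395.45 kcal.
At 4 kcal/g: 1395.45 ÷ 4 = 348.8625 g.

349 g/day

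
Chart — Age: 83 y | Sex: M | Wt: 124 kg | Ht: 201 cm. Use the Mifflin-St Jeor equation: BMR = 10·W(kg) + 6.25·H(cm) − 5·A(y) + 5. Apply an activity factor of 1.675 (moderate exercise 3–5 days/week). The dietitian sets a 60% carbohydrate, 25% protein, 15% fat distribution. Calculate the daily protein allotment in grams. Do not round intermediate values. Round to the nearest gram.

218 g/day

Mifflin-St Jeor (male): BMR = 10(124) + 6.25(201) − 5(83) + 5 = 1240 + 1256.25 − 415 + 5 = 2086.25 kcal/day.
TEE = 2086.25 × 1.675 = 3494.4688 kcal/day.
Protein energy = 25% × 3494.4688 = 873.6172 kcal.
Protein = 873.6172 ÷ 4 kcal/g = 218.4043 g.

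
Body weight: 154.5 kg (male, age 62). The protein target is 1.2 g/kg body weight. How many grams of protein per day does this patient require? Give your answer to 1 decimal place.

Protein = 1.2 g/kg × 154.5 kg = 185.4 g/day.

185.4 g/day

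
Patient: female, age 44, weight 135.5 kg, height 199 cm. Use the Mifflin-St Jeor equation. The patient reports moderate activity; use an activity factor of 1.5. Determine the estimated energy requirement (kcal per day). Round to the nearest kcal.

3327 kcal per day

Mifflin-St Jeor (female): BMR = 10(135.5) + 6.25(199) − 5(44) − 161 = 1355 + 1243.75 − 220 − 161 = 2217.75 kcal/day.
TEE = BMR × activity factor = 2217.75 × 1.5 = 3326.625 kcal/day.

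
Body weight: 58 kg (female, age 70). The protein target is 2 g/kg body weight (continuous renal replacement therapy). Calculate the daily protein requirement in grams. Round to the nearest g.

116 g/day

Protein = 2 g/kg × 58 kg = 116 g/day.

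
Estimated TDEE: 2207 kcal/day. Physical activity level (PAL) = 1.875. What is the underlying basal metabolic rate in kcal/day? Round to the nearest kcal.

BMR = TEE ÷ activity factor = 2207 ÷ 1.875 = 1177.0667 kcal/day.

1177 kcal/day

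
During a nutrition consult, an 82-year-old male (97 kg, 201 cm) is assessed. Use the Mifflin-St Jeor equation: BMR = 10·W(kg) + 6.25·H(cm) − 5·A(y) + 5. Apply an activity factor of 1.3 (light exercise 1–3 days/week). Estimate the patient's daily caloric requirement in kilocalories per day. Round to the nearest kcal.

Mifflin-St Jeor (male): BMR = 10(97) + 6.25(201) − 5(82) + 5 = 970 + 1256.25 − 410 + 5 = 1821.25 kcal/day.
TEE = BMR × activity factor = 1821.25 × 1.3 = 2367.625 kcal/day.

2368 kilocalories per day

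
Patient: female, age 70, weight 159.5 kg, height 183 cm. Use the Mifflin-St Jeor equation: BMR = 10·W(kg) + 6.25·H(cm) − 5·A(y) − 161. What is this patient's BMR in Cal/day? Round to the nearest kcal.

2228 Cal/day

Mifflin-St Jeor (female): BMR = 10(159.5) + 6.25(183) − 5(70) − 161 = 1595 + 1143.75 − 350 − 161 = 2227.75 kcal/day.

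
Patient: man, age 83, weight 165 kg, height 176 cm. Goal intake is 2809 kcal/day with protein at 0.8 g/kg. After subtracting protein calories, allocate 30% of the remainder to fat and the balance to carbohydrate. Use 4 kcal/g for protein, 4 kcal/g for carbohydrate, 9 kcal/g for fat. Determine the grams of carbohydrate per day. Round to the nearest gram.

399 g/day

Protein = 0.8 × 165 = 132 g → 132 × 4 = 528 kcal.
Non-protein calories = 2809 − 528 = 2281 kcal.
Fat: 30% × 2281 = 684.3 kcal; carbohydrate: 1596.7 kcal.
Carbohydrate: 1596.7 kcal ÷ 4 kcal/g = 399.175 g.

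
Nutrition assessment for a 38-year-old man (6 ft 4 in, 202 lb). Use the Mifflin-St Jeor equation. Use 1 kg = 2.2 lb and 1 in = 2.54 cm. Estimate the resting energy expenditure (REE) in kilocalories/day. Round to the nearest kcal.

Convert to metric: weight = 202 ÷ 2.2 = 91.8182 kg; height = (6×12 + 4) × 2.54 = 76 × 2.54 = 193.04 cm.
Mifflin-St Jeor (male): BMR = 10(91.8182) + 6.25(193.04) − 5(38) + 5 = 918.1818 + 1206.5 − 190 + 5 = 1939.6818 kcal/day.

1940 kilocalories/day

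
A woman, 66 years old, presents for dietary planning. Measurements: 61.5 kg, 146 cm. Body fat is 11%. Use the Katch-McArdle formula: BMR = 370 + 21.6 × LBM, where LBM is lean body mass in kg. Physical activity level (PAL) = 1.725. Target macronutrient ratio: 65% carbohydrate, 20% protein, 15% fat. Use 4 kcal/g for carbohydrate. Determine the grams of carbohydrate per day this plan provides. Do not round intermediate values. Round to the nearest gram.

LBM = 61.5 × (1 − 0.11) = 54.735 kg. Katch-McArdle: BMR = 370 + 21.6 × 54.735 = 1552.276 kcal/day.
TEE = 1552.276 × 1.725 = 2677.6761 kcal/day.
Carbohydrate energy = 65% × 2677.6761 = 1740.4895 kcal.
Carbohydrate = 1740.4895 ÷ 4 kcal/g = 435.1224 g.

435 g/day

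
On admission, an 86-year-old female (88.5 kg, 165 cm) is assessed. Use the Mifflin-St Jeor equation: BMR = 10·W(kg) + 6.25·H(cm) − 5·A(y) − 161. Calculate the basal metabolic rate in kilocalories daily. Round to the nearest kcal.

1325 kilocalories daily

Mifflin-St Jeor (female): BMR = 10(88.5) + 6.25(165) − 5(86) − 161 = 885 + 1031.25 − 430 − 161 = 1325.25 kcal/day.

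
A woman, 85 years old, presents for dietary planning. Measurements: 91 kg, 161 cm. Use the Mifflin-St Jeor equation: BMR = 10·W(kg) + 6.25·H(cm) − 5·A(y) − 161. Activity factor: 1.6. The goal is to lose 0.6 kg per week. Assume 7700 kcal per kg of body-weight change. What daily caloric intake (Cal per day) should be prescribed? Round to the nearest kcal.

1468 Cal per day

Mifflin-St Jeor (female): BMR = 10(91) + 6.25(161) − 5(85) − 161 = 910 + 1006.25 − 425 − 161 = 1330.25 kcal/day.
TEE = 1330.25 × 1.6 = 2128.4 kcal/day.
Required daily deficit = 0.6 × 7700 ÷ 7 = 660 kcal/day.
Target intake = 2128.4 − 660 = 1468.4 kcal/day.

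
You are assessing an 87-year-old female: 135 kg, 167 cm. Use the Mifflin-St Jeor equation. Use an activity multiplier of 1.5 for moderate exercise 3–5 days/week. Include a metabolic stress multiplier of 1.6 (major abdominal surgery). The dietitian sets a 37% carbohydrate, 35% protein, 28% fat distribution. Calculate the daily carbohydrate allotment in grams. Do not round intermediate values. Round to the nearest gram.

Mifflin-St Jeor (female): BMR = 10(135) + 6.25(167) − 5(87) − 161 = 1350 + 1043.75 − 435 − 161 = 1797.75 kcal/day.
TEE = 1797.75 × 1.5 = 2696.625 kcal/day.
With stress factor 1.6: 2696.625 × 1.6 = 4314.6 kcal/day.
Carbohydrate energy = 37% × 4314.6 = 1596.402 kcal.
Carbohydrate = 1596.402 ÷ 4 kcal/g = 399.1005 g.

399 g/day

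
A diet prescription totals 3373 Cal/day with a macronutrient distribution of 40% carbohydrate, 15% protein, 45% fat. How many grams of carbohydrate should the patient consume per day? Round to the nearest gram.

Carbohydrate energy = 40% × 3373 = 1349.2 kcal.
At 4 kcal/g: 1349.2 ÷ 4 = 337.3 g.

337 g/day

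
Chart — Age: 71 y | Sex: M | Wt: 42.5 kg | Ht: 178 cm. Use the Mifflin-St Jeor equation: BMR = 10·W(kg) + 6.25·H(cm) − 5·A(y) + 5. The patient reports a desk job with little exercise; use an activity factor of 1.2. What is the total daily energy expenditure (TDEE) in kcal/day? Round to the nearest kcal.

Mifflin-St Jeor (male): BMR = 10(42.5) + 6.25(178) − 5(71) + 5 = 425 + 1112.5 − 355 + 5 = 1187.5 kcal/day.
TEE = BMR × activity factor = 1187.5 × 1.2 = 1425 kcal/day.

1425 kcal/day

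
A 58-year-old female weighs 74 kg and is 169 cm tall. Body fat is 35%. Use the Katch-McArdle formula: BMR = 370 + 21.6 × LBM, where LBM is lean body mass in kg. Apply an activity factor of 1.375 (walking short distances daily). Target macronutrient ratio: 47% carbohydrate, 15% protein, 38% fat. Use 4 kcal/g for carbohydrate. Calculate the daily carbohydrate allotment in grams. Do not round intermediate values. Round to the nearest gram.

LBM = 74 × (1 − 0.35) = 48.1 kg. Katch-McArdle: BMR = 370 + 21.6 × 48.1 = 1408.96 kcal/day.
TEE = 1408.96 × 1.375 = 1937.32 kcal/day.
Carbohydrate energy = 47% × 1937.32 = 910.5404 kcal.
Carbohydrate = 910.5404 ÷ 4 kcal/g = 227.6351 g.

228 g/day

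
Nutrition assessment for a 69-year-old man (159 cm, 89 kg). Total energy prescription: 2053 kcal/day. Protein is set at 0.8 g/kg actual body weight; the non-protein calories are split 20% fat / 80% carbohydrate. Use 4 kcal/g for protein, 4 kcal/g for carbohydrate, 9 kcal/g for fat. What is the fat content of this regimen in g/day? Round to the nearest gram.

39 g/day

Protein = 0.8 × 89 = 71.2 g → 71.2 × 4 = 284.8 kcal.
Non-protein calories = 2053 − 284.8 = 1768.2 kcal.
Fat: 20% × 1768.2 = 353.64 kcal; carbohydrate: 1414.56 kcal.
Fat: 353.64 kcal ÷ 9 kcal/g = 39.2933 g.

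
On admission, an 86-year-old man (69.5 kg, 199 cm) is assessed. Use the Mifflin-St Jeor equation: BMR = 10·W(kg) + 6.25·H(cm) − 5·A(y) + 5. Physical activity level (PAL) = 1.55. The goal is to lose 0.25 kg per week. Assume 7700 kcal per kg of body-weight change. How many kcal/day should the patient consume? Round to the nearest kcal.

2071 kcal/day

Mifflin-St Jeor (male): BMR = 10(69.5) + 6.25(199) − 5(86) + 5 = 695 + 1243.75 − 430 + 5 = 1513.75 kcal/day.
TEE = 1513.75 × 1.55 = 2346.3125 kcal/day.
Required daily deficit = 0.25 × 7700 ÷ 7 = 275 kcal/day.
Target intake = 2346.3125 − 275 = 2071.3125 kcal/day.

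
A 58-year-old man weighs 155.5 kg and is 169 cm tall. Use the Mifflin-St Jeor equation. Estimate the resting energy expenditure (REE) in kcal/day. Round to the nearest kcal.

Mifflin-St Jeor (male): BMR = 10(155.5) + 6.25(169) − 5(58) + 5 = 1555 + 1056.25 − 290 + 5 = 2326.25 kcal/day.

2326 kcal/day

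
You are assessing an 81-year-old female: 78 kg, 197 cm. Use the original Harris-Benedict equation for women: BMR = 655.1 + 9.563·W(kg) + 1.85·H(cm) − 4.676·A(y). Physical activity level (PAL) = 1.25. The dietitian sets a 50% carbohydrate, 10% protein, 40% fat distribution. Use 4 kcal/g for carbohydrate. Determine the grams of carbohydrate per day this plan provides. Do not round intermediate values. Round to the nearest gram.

217 g/day

Harris-Benedict: BMR = 655.1 + 9.563(78) + 1.85(197) − 4.676(81) = 1386.708 kcal/day.
TEE = 1386.708 × 1.25 = 1733.385 kcal/day.
Carbohydrate energy = 50% × 1733.385 = 866.6925 kcal.
Carbohydrate = 866.6925 ÷ 4 kcal/g = 216.6731 g.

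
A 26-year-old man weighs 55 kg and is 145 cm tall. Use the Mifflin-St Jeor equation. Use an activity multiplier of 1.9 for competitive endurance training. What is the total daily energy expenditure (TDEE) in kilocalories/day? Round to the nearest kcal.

2529 kilocalories/day

Mifflin-St Jeor (male): BMR = 10(55) + 6.25(145) − 5(26) + 5 = 550 + 906.25 − 130 + 5 = 1331.25 kcal/day.
TEE = BMR × activity factor = 1331.25 × 1.9 = 2529.375 kcal/day.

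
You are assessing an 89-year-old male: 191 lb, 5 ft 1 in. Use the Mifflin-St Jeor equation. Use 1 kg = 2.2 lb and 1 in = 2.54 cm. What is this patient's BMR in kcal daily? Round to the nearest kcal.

1397 kcal daily

Convert to metric: weight = 191 ÷ 2.2 = 86.8182 kg; height = (5×12 + 1) × 2.54 = 61 × 2.54 = 154.94 cm.
Mifflin-St Jeor (male): BMR = 10(86.8182) + 6.25(154.94) − 5(89) + 5 = 868.1818 + 968.375 − 445 + 5 = 1396.5568 kcal/day.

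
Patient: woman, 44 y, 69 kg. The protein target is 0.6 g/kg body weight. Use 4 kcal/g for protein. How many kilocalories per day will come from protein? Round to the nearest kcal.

Protein = 0.6 g/kg × 69 kg = 41.4 g/day.
Protein energy = 41.4 g × 4 kcal/g = 165.6 kcal/day.

166 kcal/day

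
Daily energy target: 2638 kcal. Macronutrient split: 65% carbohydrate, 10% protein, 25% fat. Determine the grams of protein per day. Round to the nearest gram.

Protein energy = 10% × 2638 = 263.8 kcal.
At 4 kcal/g: 263.8 ÷ 4 = 65.95 g.

66 g/day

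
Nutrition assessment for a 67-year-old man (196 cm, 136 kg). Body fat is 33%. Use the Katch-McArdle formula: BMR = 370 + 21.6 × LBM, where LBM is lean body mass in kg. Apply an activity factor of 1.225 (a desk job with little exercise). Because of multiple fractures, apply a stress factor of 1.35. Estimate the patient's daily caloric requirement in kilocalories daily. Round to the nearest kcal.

LBM = 136 × (1 − 0.33) = 91.12 kg. Katch-McArdle: BMR = 370 + 21.6 × 91.12 = 2338.192 kcal/day.
TEE = BMR × activity factor = 2338.192 × 1.225 = 2864.2852 kcal/day.
Apply stress factor: 2864.2852 × 1.35 = 3866.785 kcal/day.

3867 kilocalories daily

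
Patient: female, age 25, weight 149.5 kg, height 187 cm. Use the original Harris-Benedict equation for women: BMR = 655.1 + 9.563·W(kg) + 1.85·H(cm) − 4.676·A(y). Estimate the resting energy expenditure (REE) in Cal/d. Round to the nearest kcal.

2314 Cal/d

Harris-Benedict: BMR = 655.1 + 9.563(149.5) + 1.85(187) − 4.676(25) = 2313.8185 kcal/day.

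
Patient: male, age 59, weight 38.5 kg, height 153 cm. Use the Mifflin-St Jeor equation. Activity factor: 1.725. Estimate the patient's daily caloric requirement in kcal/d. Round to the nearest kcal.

1813 kcal/d

Mifflin-St Jeor (male): BMR = 10(38.5) + 6.25(153) − 5(59) + 5 = 385 + 956.25 − 295 + 5 = 1051.25 kcal/day.
TEE = BMR × activity factor = 1051.25 × 1.725 = 1813.4063 kcal/day.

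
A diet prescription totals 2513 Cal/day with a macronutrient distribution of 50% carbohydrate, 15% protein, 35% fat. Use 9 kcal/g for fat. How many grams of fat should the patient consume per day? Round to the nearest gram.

Fat energy = 35% × 2513 = 879.55 kcal.
At 9 kcal/g: 879.55 ÷ 9 = 97.7278 g.

98 g/day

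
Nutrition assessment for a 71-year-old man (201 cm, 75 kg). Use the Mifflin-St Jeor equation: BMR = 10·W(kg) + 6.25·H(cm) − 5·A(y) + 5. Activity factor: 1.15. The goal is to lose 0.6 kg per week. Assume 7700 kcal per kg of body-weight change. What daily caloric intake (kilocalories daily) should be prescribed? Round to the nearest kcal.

Mifflin-St Jeor (male): BMR = 10(75) + 6.25(201) − 5(71) + 5 = 750 + 1256.25 − 355 + 5 = 1656.25 kcal/day.
TEE = 1656.25 × 1.15 = 1904.6875 kcal/day.
Required daily deficit = 0.6 × 7700 ÷ 7 = 660 kcal/day.
Target intake = 1904.6875 − 660 = 1244.6875 kcal/day.

1245 kilocalories daily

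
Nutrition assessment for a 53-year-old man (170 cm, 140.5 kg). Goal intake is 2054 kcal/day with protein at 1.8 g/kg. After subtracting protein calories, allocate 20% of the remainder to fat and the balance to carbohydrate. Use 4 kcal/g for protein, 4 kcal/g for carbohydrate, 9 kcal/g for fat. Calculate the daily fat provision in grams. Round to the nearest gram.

Protein = 1.8 × 140.5 = 252.9 g → 252.9 × 4 = 1011.6 kcal.
Non-protein calories = 2054 − 1011.6 = 1042.4 kcal.
Fat: 20% × 1042.4 = 208.48 kcal; carbohydrate: 833.92 kcal.
Fat: 208.48 kcal ÷ 9 kcal/g = 23.1644 g.

23 g/day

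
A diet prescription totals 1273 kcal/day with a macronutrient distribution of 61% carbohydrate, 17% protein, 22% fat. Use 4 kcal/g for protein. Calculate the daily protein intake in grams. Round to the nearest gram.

54 g/day

Protein energy = 17% × 1273 = 216.41 kcal.
At 4 kcal/g: 216.41 ÷ 4 = 54.1025 g.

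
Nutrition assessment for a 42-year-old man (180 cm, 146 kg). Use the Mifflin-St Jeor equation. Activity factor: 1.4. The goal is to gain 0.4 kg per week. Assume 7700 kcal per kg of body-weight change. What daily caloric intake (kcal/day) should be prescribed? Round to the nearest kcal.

3772 kcal/day

Mifflin-St Jeor (male): BMR = 10(146) + 6.25(180) − 5(42) + 5 = 1460 + 1125 − 210 + 5 = 2380 kcal/day.
TEE = 2380 × 1.4 = 3332 kcal/day.
Required daily surplus = 0.4 × 7700 ÷ 7 = 440 kcal/day.
Target intake = 3332 + 440 = 3772 kcal/day.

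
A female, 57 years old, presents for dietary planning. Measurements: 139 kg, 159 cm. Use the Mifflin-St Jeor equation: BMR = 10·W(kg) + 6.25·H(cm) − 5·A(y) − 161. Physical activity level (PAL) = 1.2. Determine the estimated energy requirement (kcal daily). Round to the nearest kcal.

2325 kcal daily

Mifflin-St Jeor (female): BMR = 10(139) + 6.25(159) − 5(57) − 161 = 1390 + 993.75 − 285 − 161 = 1937.75 kcal/day.
TEE = BMR × activity factor = 1937.75 × 1.2 = 2325.3 kcal/day.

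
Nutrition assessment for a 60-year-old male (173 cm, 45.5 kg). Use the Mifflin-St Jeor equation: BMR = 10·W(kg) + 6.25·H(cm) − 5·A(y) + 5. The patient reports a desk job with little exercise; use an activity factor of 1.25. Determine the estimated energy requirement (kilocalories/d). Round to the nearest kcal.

Mifflin-St Jeor (male): BMR = 10(45.5) + 6.25(173) − 5(60) + 5 = 455 + 1081.25 − 300 + 5 = 1241.25 kcal/day.
TEE = BMR × activity factor = 1241.25 × 1.25 = 1551.5625 kcal/day.

1552 kilocalories/d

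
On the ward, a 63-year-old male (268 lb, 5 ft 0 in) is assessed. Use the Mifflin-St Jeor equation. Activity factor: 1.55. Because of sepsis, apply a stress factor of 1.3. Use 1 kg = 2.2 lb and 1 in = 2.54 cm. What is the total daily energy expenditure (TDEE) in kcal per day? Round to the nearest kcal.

3749 kcal per day

Convert to metric: weight = 268 ÷ 2.2 = 121.8182 kg; height = (5×12 + 0) × 2.54 = 60 × 2.54 = 152.4 cm.
Mifflin-St Jeor (male): BMR = 10(121.8182) + 6.25(152.4) − 5(63) + 5 = 1218.1818 + 952.5 − 315 + 5 = 1860.6818 kcal/day.
TEE = BMR × activity factor = 1860.6818 × 1.55 = 2884.0568 kcal/day.
Apply stress factor: 2884.0568 × 1.3 = 3749.2739 kcal/day.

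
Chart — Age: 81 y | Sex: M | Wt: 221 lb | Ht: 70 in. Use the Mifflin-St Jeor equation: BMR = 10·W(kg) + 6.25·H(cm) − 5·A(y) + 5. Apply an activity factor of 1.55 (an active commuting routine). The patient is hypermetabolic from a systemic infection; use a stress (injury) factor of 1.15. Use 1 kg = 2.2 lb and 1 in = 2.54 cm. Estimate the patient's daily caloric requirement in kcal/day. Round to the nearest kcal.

Convert to metric: weight = 221 ÷ 2.2 = 100.4545 kg; height = 70 × 2.54 = 177.8 cm.
Mifflin-St Jeor (male): BMR = 10(100.4545) + 6.25(177.8) − 5(81) + 5 = 1004.5455 + 1111.25 − 405 + 5 = 1715.7955 kcal/day.
TEE = BMR × activity factor = 1715.7955 × 1.55 = 2659.483 kcal/day.
Apply stress factor: 2659.483 × 1.15 = 3058.4054 kcal/day.

3058 kcal/day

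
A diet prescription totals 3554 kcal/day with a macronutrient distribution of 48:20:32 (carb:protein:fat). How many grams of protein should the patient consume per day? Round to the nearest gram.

178 g/day

Protein energy = 20% × 3554 = 710.8 kcal.
At 4 kcal/g: 710.8 ÷ 4 = 177.7 g.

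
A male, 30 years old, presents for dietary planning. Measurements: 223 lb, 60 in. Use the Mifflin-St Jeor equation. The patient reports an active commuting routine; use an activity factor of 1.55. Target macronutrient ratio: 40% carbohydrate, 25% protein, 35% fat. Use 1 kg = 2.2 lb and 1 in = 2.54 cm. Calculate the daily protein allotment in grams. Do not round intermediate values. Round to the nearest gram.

176 g/day

Convert to metric: weight = 223 ÷ 2.2 = 101.3636 kg; height = 60 × 2.54 = 152.4 cm.
Mifflin-St Jeor (male): BMR = 10(101.3636) + 6.25(152.4) − 5(30) + 5 = 1013.6364 + 952.5 − 150 + 5 = 1821.1364 kcal/day.
TEE = 1821.1364 × 1.55 = 2822.7614 kcal/day.
Protein energy = 25% × 2822.7614 = 705.6903 kcal.
Protein = 705.6903 ÷ 4 kcal/g = 176.4226 g.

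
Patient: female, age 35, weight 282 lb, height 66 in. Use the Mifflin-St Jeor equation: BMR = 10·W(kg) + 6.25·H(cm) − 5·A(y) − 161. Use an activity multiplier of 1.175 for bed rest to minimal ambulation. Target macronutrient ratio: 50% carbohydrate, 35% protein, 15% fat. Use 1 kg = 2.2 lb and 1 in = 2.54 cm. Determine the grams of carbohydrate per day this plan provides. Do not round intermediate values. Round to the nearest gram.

293 g/day

Convert to metric: weight = 282 ÷ 2.2 = 128.1818 kg; height = 66 × 2.54 = 167.64 cm.
Mifflin-St Jeor (female): BMR = 10(128.1818) + 6.25(167.64) − 5(35) − 161 = 1281.8182 + 1047.75 − 175 − 161 = 1993.5682 kcal/day.
TEE = 1993.5682 × 1.175 = 2342.4426 kcal/day.
Carbohydrate energy = 50% × 2342.4426 = 1171.2213 kcal.
Carbohydrate = 1171.2213 ÷ 4 kcal/g = 292.8053 g.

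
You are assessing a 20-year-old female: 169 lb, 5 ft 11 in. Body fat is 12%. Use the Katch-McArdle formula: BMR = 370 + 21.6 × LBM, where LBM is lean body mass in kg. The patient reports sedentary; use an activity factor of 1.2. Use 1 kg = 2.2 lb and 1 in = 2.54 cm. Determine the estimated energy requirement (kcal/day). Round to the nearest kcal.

2196 kcal/day

Convert to metric: weight = 169 ÷ 2.2 = 76.8182 kg; height = (5×12 + 11) × 2.54 = 71 × 2.54 = 180.34 cm.
LBM = 76.8182 × (1 − 0.12) = 67.6 kg. Katch-McArdle: BMR = 370 + 21.6 × 67.6 = 1830.16 kcal/day.
TEE = BMR × activity factor = 1830.16 × 1.2 = 2196.192 kcal/day.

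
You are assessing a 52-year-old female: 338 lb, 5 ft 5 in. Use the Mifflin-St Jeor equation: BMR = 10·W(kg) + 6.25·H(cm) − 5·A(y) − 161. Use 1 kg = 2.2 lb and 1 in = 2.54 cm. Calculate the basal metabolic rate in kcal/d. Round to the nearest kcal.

2147 kcal/d

Convert to metric: weight = 338 ÷ 2.2 = 153.6364 kg; height = (5×12 + 5) × 2.54 = 65 × 2.54 = 165.1 cm.
Mifflin-St Jeor (female): BMR = 10(153.6364) + 6.25(165.1) − 5(52) − 161 = 1536.3636 + 1031.875 − 260 − 161 = 2147.2386 kcal/day.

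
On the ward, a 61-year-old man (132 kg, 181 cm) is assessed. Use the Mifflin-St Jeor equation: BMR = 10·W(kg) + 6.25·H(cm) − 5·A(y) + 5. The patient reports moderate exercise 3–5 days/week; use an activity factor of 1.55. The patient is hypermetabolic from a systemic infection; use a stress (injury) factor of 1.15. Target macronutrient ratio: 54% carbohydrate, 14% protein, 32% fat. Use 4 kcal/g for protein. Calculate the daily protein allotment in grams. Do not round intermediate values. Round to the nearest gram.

Mifflin-St Jeor (male): BMR = 10(132) + 6.25(181) − 5(61) + 5 = 1320 + 1131.25 − 305 + 5 = 2151.25 kcal/day.
TEE = 2151.25 × 1.55 = 3334.4375 kcal/day.
With stress factor 1.15: 3334.4375 × 1.15 = 3834.6031 kcal/day.
Protein energy = 14% × 3834.6031 = 536.8444 kcal.
Protein = 536.8444 ÷ 4 kcal/g = 134.2111 g.

134 g/day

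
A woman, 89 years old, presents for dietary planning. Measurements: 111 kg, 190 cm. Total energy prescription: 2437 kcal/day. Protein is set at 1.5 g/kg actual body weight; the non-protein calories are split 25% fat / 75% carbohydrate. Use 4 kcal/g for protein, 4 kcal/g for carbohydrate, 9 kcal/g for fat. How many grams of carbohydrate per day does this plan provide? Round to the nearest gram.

332 g/day

Protein = 1.5 × 111 = 166.5 g → 166.5 × 4 = 666 kcal.
Non-protein calories = 2437 − 666 = 1771 kcal.
Fat: 25% × 1771 = 442.75 kcal; carbohydrate: 1328.25 kcal.
Carbohydrate: 1328.25 kcal ÷ 4 kcal/g = 332.0625 g.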